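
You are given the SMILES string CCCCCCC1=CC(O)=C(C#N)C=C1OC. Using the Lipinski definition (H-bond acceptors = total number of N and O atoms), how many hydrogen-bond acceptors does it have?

3

N atoms: 1; O atoms: 2.
Lipinski HBA = 1 + 2 = 3.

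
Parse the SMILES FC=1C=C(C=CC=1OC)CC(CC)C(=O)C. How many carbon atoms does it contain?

13

Count every carbon token in the SMILES (each C, including those in ring-closure positions and inside branches).
Carbon count: 13.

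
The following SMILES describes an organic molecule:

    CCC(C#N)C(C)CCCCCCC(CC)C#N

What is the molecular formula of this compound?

C16H28N2

Walk through each heavy atom and fill implicit hydrogens from standard valence (C 4, N 3, O 2, S 2, halogen 1):
  atom 1: C, bond orders sum to 1 (valence 4) → 3 H
  atom 2: C, bond orders sum to 2 (valence 4) → 2 H
  atom 3: C, bond orders sum to 3 (valence 4) → 1 H
  atom 4: C, bond orders sum to 4 (valence 4) → 0 H
  atom 5: N, bond orders sum to 3 (valence 3) → 0 H
  atom 6: C, bond orders sum to 3 (valence 4) → 1 H
  atom 7: C, bond orders sum to 1 (valence 4) → 3 H
  atom 8: C, bond orders sum to 2 (valence 4) → 2 H
  atom 9: C, bond orders sum to 2 (valence 4) → 2 H
  atom 10: C, bond orders sum to 2 (valence 4) → 2 H
  atom 11: C, bond orders sum to 2 (valence 4) → 2 H
  atom 12: C, bond orders sum to 2 (valence 4) → 2 H
  atom 13: C, bond orders sum to 2 (valence 4) → 2 H
  atom 14: C, bond orders sum to 3 (valence 4) → 1 H
  atom 15: C, bond orders sum to 2 (valence 4) → 2 H
  atom 16: C, bond orders sum to 1 (valence 4) → 3 H
  atom 17: C, bond orders sum to 4 (valence 4) → 0 H
  atom 18: N, bond orders sum to 3 (valence 3) → 0 H
Totals → C:16, H:28, N:2.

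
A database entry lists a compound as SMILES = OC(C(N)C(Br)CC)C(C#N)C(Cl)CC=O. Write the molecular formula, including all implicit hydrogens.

Walk through each heavy atom and fill implicit hydrogens from standard valence (C 4, N 3, O 2, S 2, halogen 1):
  atom 1: O, bond orders sum to 1 (valence 2) → 1 H
  atom 2: C, bond orders sum to 3 (valence 4) → 1 H
  atom 3: C, bond orders sum to 3 (valence 4) → 1 H
  atom 4: N, bond orders sum to 1 (valence 3) → 2 H
  atom 5: C, bond orders sum to 3 (valence 4) → 1 H
  atom 6: Br (halogen, monovalent) → 0 H
  atom 7: C, bond orders sum to 2 (valence 4) → 2 H
  atom 8: C, bond orders sum to 1 (valence 4) → 3 H
  atom 9: C, bond orders sum to 3 (valence 4) → 1 H
  atom 10: C, bond orders sum to 4 (valence 4) → 0 H
  atom 11: N, bond orders sum to 3 (valence 3) → 0 H
  atom 12: C, bond orders sum to 3 (valence 4) → 1 H
  atom 13: Cl (halogen, monovalent) → 0 H
  atom 14: C, bond orders sum to 2 (valence 4) → 2 H
  atom 15: C, bond orders sum to 3 (valence 4) → 1 H
  atom 16: O, bond orders sum to 2 (valence 2) → 0 H
Totals → C:10, H:16, Br:1, Cl:1, N:2, O:2.
In Hill order: C10H16BrClN2O2.

C10H16BrClN2O2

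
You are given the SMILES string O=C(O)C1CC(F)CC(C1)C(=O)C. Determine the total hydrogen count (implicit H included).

Walk through each heavy atom and fill implicit hydrogens from standard valence (C 4, N 3, O 2, S 2, halogen 1):
  atom 1: O, bond orders sum to 2 (valence 2) → 0 H
  atom 2: C, bond orders sum to 4 (valence 4) → 0 H
  atom 3: O, bond orders sum to 1 (valence 2) → 1 H
  atom 4: C, bond orders sum to 3 (valence 4) → 1 H
  atom 5: C, bond orders sum to 2 (valence 4) → 2 H
  atom 6: C, bond orders sum to 3 (valence 4) → 1 H
  atom 7: F (halogen, monovalent) → 0 H
  atom 8: C, bond orders sum to 2 (valence 4) → 2 H
  atom 9: C, bond orders sum to 3 (valence 4) → 1 H
  atom 10: C, bond orders sum to 2 (valence 4) → 2 H
  atom 11: C, bond orders sum to 4 (valence 4) → 0 H
  atom 12: O, bond orders sum to 2 (valence 2) → 0 H
  atom 13: C, bond orders sum to 1 (valence 4) → 3 H
Total hydrogens: 13.

13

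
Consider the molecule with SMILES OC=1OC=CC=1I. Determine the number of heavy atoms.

Every atom symbol written in the SMILES (organic subset) is one heavy atom; implicit H are not written.
Heavy atoms by element → C:4, I:1, O:2.
Total: 7.

7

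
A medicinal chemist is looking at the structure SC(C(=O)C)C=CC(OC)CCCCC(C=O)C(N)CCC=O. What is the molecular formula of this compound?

Walk through each heavy atom and fill implicit hydrogens from standard valence (C 4, N 3, O 2, S 2, halogen 1):
  atom 1: S, bond orders sum to 1 (valence 2) → 1 H
  atom 2: C, bond orders sum to 3 (valence 4) → 1 H
  atom 3: C, bond orders sum to 4 (valence 4) → 0 H
  atom 4: O, bond orders sum to 2 (valence 2) → 0 H
  atom 5: C, bond orders sum to 1 (valence 4) → 3 H
  atom 6: C, bond orders sum to 3 (valence 4) → 1 H
  atom 7: C, bond orders sum to 3 (valence 4) → 1 H
  atom 8: C, bond orders sum to 3 (valence 4) → 1 H
  atom 9: O, bond orders sum to 2 (valence 2) → 0 H
  atom 10: C, bond orders sum to 1 (valence 4) → 3 H
  atom 11: C, bond orders sum to 2 (valence 4) → 2 H
  atom 12: C, bond orders sum to 2 (valence 4) → 2 H
  atom 13: C, bond orders sum to 2 (valence 4) → 2 H
  atom 14: C, bond orders sum to 2 (valence 4) → 2 H
  atom 15: C, bond orders sum to 3 (valence 4) → 1 H
  atom 16: C, bond orders sum to 3 (valence 4) → 1 H
  atom 17: O, bond orders sum to 2 (valence 2) → 0 H
  atom 18: C, bond orders sum to 3 (valence 4) → 1 H
  atom 19: N, bond orders sum to 1 (valence 3) → 2 H
  atom 20: C, bond orders sum to 2 (valence 4) → 2 H
  atom 21: C, bond orders sum to 2 (valence 4) → 2 H
  atom 22: C, bond orders sum to 3 (valence 4) → 1 H
  atom 23: O, bond orders sum to 2 (valence 2) → 0 H
Totals → C:17, H:29, N:1, O:4, S:1.
In Hill order: C17H29NO4S.

C17H29NO4S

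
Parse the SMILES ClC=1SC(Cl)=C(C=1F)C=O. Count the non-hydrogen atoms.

10

Every atom symbol written in the SMILES (organic subset) is one heavy atom; implicit H are not written.
Heavy atoms by element → C:5, Cl:2, F:1, O:1, S:1.
Total: 10.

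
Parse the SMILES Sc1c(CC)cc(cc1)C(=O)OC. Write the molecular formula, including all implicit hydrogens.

C10H12O2S

Walk through each heavy atom and fill implicit hydrogens from standard valence (C 4, N 3, O 2, S 2, halogen 1); for lowercase aromatic atoms, an aromatic c carries 1 H when it has two neighbours and 0 H with three, and aromatic n carries 0 H:
  atom 1: S, bond orders sum to 1 (valence 2) → 1 H
  atom 2: aromatic c, 3 neighbours → 0 H
  atom 3: aromatic c, 3 neighbours → 0 H
  atom 4: C, bond orders sum to 2 (valence 4) → 2 H
  atom 5: C, bond orders sum to 1 (valence 4) → 3 H
  atom 6: aromatic c, 2 neighbours → 1 H
  atom 7: aromatic c, 3 neighbours → 0 H
  atom 8: aromatic c, 2 neighbours → 1 H
  atom 9: aromatic c, 2 neighbours → 1 H
  atom 10: C, bond orders sum to 4 (valence 4) → 0 H
  atom 11: O, bond orders sum to 2 (valence 2) → 0 H
  atom 12: O, bond orders sum to 2 (valence 2) → 0 H
  atom 13: C, bond orders sum to 1 (valence 4) → 3 H
Totals → C:10, H:12, O:2, S:1.
In Hill order: C10H12O2S.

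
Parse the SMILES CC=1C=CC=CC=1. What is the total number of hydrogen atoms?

Walk through each heavy atom and fill implicit hydrogens from standard valence (C 4, N 3, O 2, S 2, halogen 1):
  atom 1: C, bond orders sum to 1 (valence 4) → 3 H
  atom 2: C, bond orders sum to 4 (valence 4) → 0 H
  atom 3: C, bond orders sum to 3 (valence 4) → 1 H
  atom 4: C, bond orders sum to 3 (valence 4) → 1 H
  atom 5: C, bond orders sum to 3 (valence 4) → 1 H
  atom 6: C, bond orders sum to 3 (valence 4) → 1 H
  atom 7: C, bond orders sum to 3 (valence 4) → 1 H
Total hydrogens: 8.

8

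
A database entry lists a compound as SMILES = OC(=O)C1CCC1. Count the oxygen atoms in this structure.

2

Scan the SMILES for O atoms (remember two-letter symbols like Cl and Br are single atoms).
Oxygen count: 2.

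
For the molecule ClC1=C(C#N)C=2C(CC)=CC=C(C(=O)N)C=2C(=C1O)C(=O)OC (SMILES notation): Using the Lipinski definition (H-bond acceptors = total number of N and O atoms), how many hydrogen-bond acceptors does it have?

6

N atoms: 2; O atoms: 4.
Lipinski HBA = 2 + 4 = 6.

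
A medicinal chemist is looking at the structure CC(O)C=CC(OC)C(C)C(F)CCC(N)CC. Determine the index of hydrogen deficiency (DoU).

1

Molecular formula: C14H28FNO2.
DoU = (2C + 2 + N − H − X) / 2, where X is the halogen count and O/S are ignored.
    = (2·14 + 2 + 1 − 28 − 1) / 2 = 2 / 2 = 1.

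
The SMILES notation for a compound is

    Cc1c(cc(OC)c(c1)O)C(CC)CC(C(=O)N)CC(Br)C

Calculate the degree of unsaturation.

5

Molecular formula: C17H26BrNO3.
DoU = (2C + 2 + N − H − X) / 2, where X is the halogen count and O/S are ignored.
    = (2·17 + 2 + 1 − 26 − 1) / 2 = 10 / 2 = 5.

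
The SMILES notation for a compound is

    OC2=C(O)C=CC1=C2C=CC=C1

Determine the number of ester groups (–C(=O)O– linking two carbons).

Scan the SMILES for the ester motif — none present.
Groups that are present: 2 hydroxyl.

0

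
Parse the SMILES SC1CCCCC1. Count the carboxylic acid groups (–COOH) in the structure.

Scan the SMILES for the carboxylic acid motif — none present.
Groups that are present: 1 thiol.

0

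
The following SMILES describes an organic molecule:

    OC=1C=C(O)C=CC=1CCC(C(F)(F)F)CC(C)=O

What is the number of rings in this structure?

1

In SMILES, each pair of matching ring-closure digits denotes one ring-closing bond; the number of such bonds equals the number of independent rings.
Ring-closure bonds here: 1.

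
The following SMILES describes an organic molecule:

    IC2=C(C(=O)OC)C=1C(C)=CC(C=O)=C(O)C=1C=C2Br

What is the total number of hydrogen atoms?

10

Walk through each heavy atom and fill implicit hydrogens from standard valence (C 4, N 3, O 2, S 2, halogen 1):
  atom 1: I (halogen, monovalent) → 0 H
  atom 2: C, bond orders sum to 4 (valence 4) → 0 H
  atom 3: C, bond orders sum to 4 (valence 4) → 0 H
  atom 4: C, bond orders sum to 4 (valence 4) → 0 H
  atom 5: O, bond orders sum to 2 (valence 2) → 0 H
  atom 6: O, bond orders sum to 2 (valence 2) → 0 H
  atom 7: C, bond orders sum to 1 (valence 4) → 3 H
  atom 8: C, bond orders sum to 4 (valence 4) → 0 H
  atom 9: C, bond orders sum to 4 (valence 4) → 0 H
  atom 10: C, bond orders sum to 1 (valence 4) → 3 H
  atom 11: C, bond orders sum to 3 (valence 4) → 1 H
  atom 12: C, bond orders sum to 4 (valence 4) → 0 H
  atom 13: C, bond orders sum to 3 (valence 4) → 1 H
  atom 14: O, bond orders sum to 2 (valence 2) → 0 H
  atom 15: C, bond orders sum to 4 (valence 4) → 0 H
  atom 16: O, bond orders sum to 1 (valence 2) → 1 H
  atom 17: C, bond orders sum to 4 (valence 4) → 0 H
  atom 18: C, bond orders sum to 3 (valence 4) → 1 H
  atom 19: C, bond orders sum to 4 (valence 4) → 0 H
  atom 20: Br (halogen, monovalent) → 0 H
Total hydrogens: 10.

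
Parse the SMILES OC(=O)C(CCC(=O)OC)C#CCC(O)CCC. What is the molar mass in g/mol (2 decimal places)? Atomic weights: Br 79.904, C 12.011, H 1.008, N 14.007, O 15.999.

256.30 g/mol

First, the molecular formula is C13H20O5 (counting implicit H from valence).
  C: 13 × 12.011 = 156.143
  H: 20 × 1.008 = 20.160
  O: 5 × 15.999 = 79.995
Sum: 13×12.011 + 20×1.008 + 5×15.999 = 256.298 → 256.30 g/mol.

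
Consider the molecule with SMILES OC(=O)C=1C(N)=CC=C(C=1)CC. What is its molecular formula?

C9H11NO2

Walk through each heavy atom and fill implicit hydrogens from standard valence (C 4, N 3, O 2, S 2, halogen 1):
  atom 1: O, bond orders sum to 1 (valence 2) → 1 H
  atom 2: C, bond orders sum to 4 (valence 4) → 0 H
  atom 3: O, bond orders sum to 2 (valence 2) → 0 H
  atom 4: C, bond orders sum to 4 (valence 4) → 0 H
  atom 5: C, bond orders sum to 4 (valence 4) → 0 H
  atom 6: N, bond orders sum to 1 (valence 3) → 2 H
  atom 7: C, bond orders sum to 3 (valence 4) → 1 H
  atom 8: C, bond orders sum to 3 (valence 4) → 1 H
  atom 9: C, bond orders sum to 4 (valence 4) → 0 H
  atom 10: C, bond orders sum to 3 (valence 4) → 1 H
  atom 11: C, bond orders sum to 2 (valence 4) → 2 H
  atom 12: C, bond orders sum to 1 (valence 4) → 3 H
Totals → C:9, H:11, N:1, O:2.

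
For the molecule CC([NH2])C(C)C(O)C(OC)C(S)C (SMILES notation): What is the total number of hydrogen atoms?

21

Walk through each heavy atom and fill implicit hydrogens from standard valence (C 4, N 3, O 2, S 2, halogen 1):
  atom 1: C, bond orders sum to 1 (valence 4) → 3 H
  atom 2: C, bond orders sum to 3 (valence 4) → 1 H
  atom 3: N with explicit H count 2
  atom 4: C, bond orders sum to 3 (valence 4) → 1 H
  atom 5: C, bond orders sum to 1 (valence 4) → 3 H
  atom 6: C, bond orders sum to 3 (valence 4) → 1 H
  atom 7: O, bond orders sum to 1 (valence 2) → 1 H
  atom 8: C, bond orders sum to 3 (valence 4) → 1 H
  atom 9: O, bond orders sum to 2 (valence 2) → 0 H
  atom 10: C, bond orders sum to 1 (valence 4) → 3 H
  atom 11: C, bond orders sum to 3 (valence 4) → 1 H
  atom 12: S, bond orders sum to 1 (valence 2) → 1 H
  atom 13: C, bond orders sum to 1 (valence 4) → 3 H
Total hydrogens: 21.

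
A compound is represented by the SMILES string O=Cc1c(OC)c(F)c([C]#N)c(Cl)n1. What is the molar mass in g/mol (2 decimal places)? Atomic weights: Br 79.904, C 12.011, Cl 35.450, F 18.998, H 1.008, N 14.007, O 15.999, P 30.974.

First, the molecular formula is C8H4ClFN2O2 (counting implicit H from valence).
  C: 8 × 12.011 = 96.088
  Cl: 1 × 35.450 = 35.450
  F: 1 × 18.998 = 18.998
  H: 4 × 1.008 = 4.032
  N: 2 × 14.007 = 28.014
  O: 2 × 15.999 = 31.998
Sum: 8×12.011 + 1×35.450 + 1×18.998 + 4×1.008 + 2×14.007 + 2×15.999 = 214.580 → 214.58 g/mol.

214.58 g/mol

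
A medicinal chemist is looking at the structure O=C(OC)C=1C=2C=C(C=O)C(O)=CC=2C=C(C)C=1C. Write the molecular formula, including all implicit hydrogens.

Walk through each heavy atom and fill implicit hydrogens from standard valence (C 4, N 3, O 2, S 2, halogen 1):
  atom 1: O, bond orders sum to 2 (valence 2) → 0 H
  atom 2: C, bond orders sum to 4 (valence 4) → 0 H
  atom 3: O, bond orders sum to 2 (valence 2) → 0 H
  atom 4: C, bond orders sum to 1 (valence 4) → 3 H
  atom 5: C, bond orders sum to 4 (valence 4) → 0 H
  atom 6: C, bond orders sum to 4 (valence 4) → 0 H
  atom 7: C, bond orders sum to 3 (valence 4) → 1 H
  atom 8: C, bond orders sum to 4 (valence 4) → 0 H
  atom 9: C, bond orders sum to 3 (valence 4) → 1 H
  atom 10: O, bond orders sum to 2 (valence 2) → 0 H
  atom 11: C, bond orders sum to 4 (valence 4) → 0 H
  atom 12: O, bond orders sum to 1 (valence 2) → 1 H
  atom 13: C, bond orders sum to 3 (valence 4) → 1 H
  atom 14: C, bond orders sum to 4 (valence 4) → 0 H
  atom 15: C, bond orders sum to 3 (valence 4) → 1 H
  atom 16: C, bond orders sum to 4 (valence 4) → 0 H
  atom 17: C, bond orders sum to 1 (valence 4) → 3 H
  atom 18: C, bond orders sum to 4 (valence 4) → 0 H
  atom 19: C, bond orders sum to 1 (valence 4) → 3 H
Totals → C:15, H:14, O:4.

C15H14O4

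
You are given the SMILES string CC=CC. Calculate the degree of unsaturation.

1

Molecular formula: C4H8.
DoU = (2C + 2 + N − H − X) / 2, where X is the halogen count and O/S are ignored.
    = (2·4 + 2 + 0 − 8 − 0) / 2 = 2 / 2 = 1.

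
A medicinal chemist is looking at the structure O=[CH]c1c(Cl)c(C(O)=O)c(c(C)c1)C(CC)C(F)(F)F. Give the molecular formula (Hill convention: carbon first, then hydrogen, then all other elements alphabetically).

C13H12ClF3O3

Walk through each heavy atom and fill implicit hydrogens from standard valence (C 4, N 3, O 2, S 2, halogen 1); for lowercase aromatic atoms, an aromatic c carries 1 H when it has two neighbours and 0 H with three, and aromatic n carries 0 H:
  atom 1: O, bond orders sum to 2 (valence 2) → 0 H
  atom 2: C with explicit H count 1
  atom 3: aromatic c, 3 neighbours → 0 H
  atom 4: aromatic c, 3 neighbours → 0 H
  atom 5: Cl (halogen, monovalent) → 0 H
  atom 6: aromatic c, 3 neighbours → 0 H
  atom 7: C, bond orders sum to 4 (valence 4) → 0 H
  atom 8: O, bond orders sum to 1 (valence 2) → 1 H
  atom 9: O, bond orders sum to 2 (valence 2) → 0 H
  atom 10: aromatic c, 3 neighbours → 0 H
  atom 11: aromatic c, 3 neighbours → 0 H
  atom 12: C, bond orders sum to 1 (valence 4) → 3 H
  atom 13: aromatic c, 2 neighbours → 1 H
  atom 14: C, bond orders sum to 3 (valence 4) → 1 H
  atom 15: C, bond orders sum to 2 (valence 4) → 2 H
  atom 16: C, bond orders sum to 1 (valence 4) → 3 H
  atom 17: C, bond orders sum to 4 (valence 4) → 0 H
  atom 18: F (halogen, monovalent) → 0 H
  atom 19: F (halogen, monovalent) → 0 H
  atom 20: F (halogen, monovalent) → 0 H
Totals → C:13, H:12, Cl:1, F:3, O:3.
In Hill order: C13H12ClF3O3.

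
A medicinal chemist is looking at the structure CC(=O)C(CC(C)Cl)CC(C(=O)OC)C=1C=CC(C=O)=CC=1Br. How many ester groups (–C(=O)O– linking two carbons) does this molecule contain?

The ester motif appears at heavy-atom position 11 in the SMILES.
Other groups present: 1 aldehyde, 1 ketone.
Ester count: 1.

1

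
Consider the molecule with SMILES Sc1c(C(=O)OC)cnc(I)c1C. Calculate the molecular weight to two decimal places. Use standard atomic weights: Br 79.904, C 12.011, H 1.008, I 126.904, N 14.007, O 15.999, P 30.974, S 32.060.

First, the molecular formula is C8H8INO2S (counting implicit H from valence).
  C: 8 × 12.011 = 96.088
  H: 8 × 1.008 = 8.064
  I: 1 × 126.904 = 126.904
  N: 1 × 14.007 = 14.007
  O: 2 × 15.999 = 31.998
  S: 1 × 32.060 = 32.060
Sum: 8×12.011 + 8×1.008 + 1×126.904 + 1×14.007 + 2×15.999 + 1×32.060 = 309.121 → 309.12 g/mol.

309.12 g/mol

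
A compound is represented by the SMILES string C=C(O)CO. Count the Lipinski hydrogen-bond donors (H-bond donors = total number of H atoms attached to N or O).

Donors: find every N or O and count the H atoms it carries.
  atom 3 (O): bond orders sum to 1 → 1 H
  atom 5 (O): bond orders sum to 1 → 1 H
Lipinski HBD = 2.

2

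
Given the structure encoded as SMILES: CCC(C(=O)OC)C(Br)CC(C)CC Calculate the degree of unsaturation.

1

Molecular formula: C11H21BrO2.
DoU = (2C + 2 + N − H − X) / 2, where X is the halogen count and O/S are ignored.
    = (2·11 + 2 + 0 − 21 − 1) / 2 = 2 / 2 = 1.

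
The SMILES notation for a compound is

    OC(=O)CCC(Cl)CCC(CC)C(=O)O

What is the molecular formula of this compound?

Walk through each heavy atom and fill implicit hydrogens from standard valence (C 4, N 3, O 2, S 2, halogen 1):
  atom 1: O, bond orders sum to 1 (valence 2) → 1 H
  atom 2: C, bond orders sum to 4 (valence 4) → 0 H
  atom 3: O, bond orders sum to 2 (valence 2) → 0 H
  atom 4: C, bond orders sum to 2 (valence 4) → 2 H
  atom 5: C, bond orders sum to 2 (valence 4) → 2 H
  atom 6: C, bond orders sum to 3 (valence 4) → 1 H
  atom 7: Cl (halogen, monovalent) → 0 H
  atom 8: C, bond orders sum to 2 (valence 4) → 2 H
  atom 9: C, bond orders sum to 2 (valence 4) → 2 H
  atom 10: C, bond orders sum to 3 (valence 4) → 1 H
  atom 11: C, bond orders sum to 2 (valence 4) → 2 H
  atom 12: C, bond orders sum to 1 (valence 4) → 3 H
  atom 13: C, bond orders sum to 4 (valence 4) → 0 H
  atom 14: O, bond orders sum to 2 (valence 2) → 0 H
  atom 15: O, bond orders sum to 1 (valence 2) → 1 H
Totals → C:10, H:17, Cl:1, O:4.
In Hill order: C10H17ClO4.

C10H17ClO4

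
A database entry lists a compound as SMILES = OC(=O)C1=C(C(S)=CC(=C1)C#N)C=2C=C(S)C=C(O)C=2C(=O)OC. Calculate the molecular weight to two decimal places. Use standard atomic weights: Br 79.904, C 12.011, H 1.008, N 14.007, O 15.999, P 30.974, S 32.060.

First, the molecular formula is C16H11NO5S2 (counting implicit H from valence).
  C: 16 × 12.011 = 192.176
  H: 11 × 1.008 = 11.088
  N: 1 × 14.007 = 14.007
  O: 5 × 15.999 = 79.995
  S: 2 × 32.060 = 64.120
Sum: 16×12.011 + 11×1.008 + 1×14.007 + 5×15.999 + 2×32.060 = 361.386 → 361.39 g/mol.

361.39 g/mol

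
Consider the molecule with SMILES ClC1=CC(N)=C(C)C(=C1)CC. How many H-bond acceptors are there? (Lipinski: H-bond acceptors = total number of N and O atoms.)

1

N atoms: 1; O atoms: 0.
Lipinski HBA = 1 + 0 = 1.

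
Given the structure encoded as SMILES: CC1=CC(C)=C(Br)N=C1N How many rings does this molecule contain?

In SMILES, each pair of matching ring-closure digits denotes one ring-closing bond; the number of such bonds equals the number of independent rings.
Ring-closure bonds here: 1.

1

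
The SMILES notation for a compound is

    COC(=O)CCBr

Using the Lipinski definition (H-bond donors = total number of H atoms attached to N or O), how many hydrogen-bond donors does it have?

Donors: find every N or O and count the H atoms it carries.
  atom 2 (O): bond orders sum to 2 → 0 H
  atom 4 (O): bond orders sum to 2 → 0 H
Lipinski HBD = 0.

0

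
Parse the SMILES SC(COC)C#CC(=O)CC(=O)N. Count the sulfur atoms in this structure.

1

Scan the SMILES for S atoms (remember two-letter symbols like Cl and Br are single atoms).
Sulfur count: 1.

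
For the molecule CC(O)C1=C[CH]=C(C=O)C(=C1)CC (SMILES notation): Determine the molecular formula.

Walk through each heavy atom and fill implicit hydrogens from standard valence (C 4, N 3, O 2, S 2, halogen 1):
  atom 1: C, bond orders sum to 1 (valence 4) → 3 H
  atom 2: C, bond orders sum to 3 (valence 4) → 1 H
  atom 3: O, bond orders sum to 1 (valence 2) → 1 H
  atom 4: C, bond orders sum to 4 (valence 4) → 0 H
  atom 5: C, bond orders sum to 3 (valence 4) → 1 H
  atom 6: C with explicit H count 1
  atom 7: C, bond orders sum to 4 (valence 4) → 0 H
  atom 8: C, bond orders sum to 3 (valence 4) → 1 H
  atom 9: O, bond orders sum to 2 (valence 2) → 0 H
  atom 10: C, bond orders sum to 4 (valence 4) → 0 H
  atom 11: C, bond orders sum to 3 (valence 4) → 1 H
  atom 12: C, bond orders sum to 2 (valence 4) → 2 H
  atom 13: C, bond orders sum to 1 (valence 4) → 3 H
Totals → C:11, H:14, O:2.

C11H14O2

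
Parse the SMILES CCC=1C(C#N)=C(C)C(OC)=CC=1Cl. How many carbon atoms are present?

11

Count every carbon token in the SMILES (each C, including those in ring-closure positions and inside branches).
Carbon count: 11.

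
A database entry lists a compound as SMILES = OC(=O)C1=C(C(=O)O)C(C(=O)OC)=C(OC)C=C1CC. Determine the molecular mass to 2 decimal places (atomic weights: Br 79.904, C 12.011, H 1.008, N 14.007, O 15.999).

282.25 g/mol

First, the molecular formula is C13H14O7 (counting implicit H from valence).
  C: 13 × 12.011 = 156.143
  H: 14 × 1.008 = 14.112
  O: 7 × 15.999 = 111.993
Sum: 13×12.011 + 14×1.008 + 7×15.999 = 282.248 → 282.25 g/mol.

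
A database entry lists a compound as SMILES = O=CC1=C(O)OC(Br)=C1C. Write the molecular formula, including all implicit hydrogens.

Walk through each heavy atom and fill implicit hydrogens from standard valence (C 4, N 3, O 2, S 2, halogen 1):
  atom 1: O, bond orders sum to 2 (valence 2) → 0 H
  atom 2: C, bond orders sum to 3 (valence 4) → 1 H
  atom 3: C, bond orders sum to 4 (valence 4) → 0 H
  atom 4: C, bond orders sum to 4 (valence 4) → 0 H
  atom 5: O, bond orders sum to 1 (valence 2) → 1 H
  atom 6: O, bond orders sum to 2 (valence 2) → 0 H
  atom 7: C, bond orders sum to 4 (valence 4) → 0 H
  atom 8: Br (halogen, monovalent) → 0 H
  atom 9: C, bond orders sum to 4 (valence 4) → 0 H
  atom 10: C, bond orders sum to 1 (valence 4) → 3 H
Totals → C:6, H:5, Br:1, O:3.
In Hill order: C6H5BrO3.

C6H5BrO3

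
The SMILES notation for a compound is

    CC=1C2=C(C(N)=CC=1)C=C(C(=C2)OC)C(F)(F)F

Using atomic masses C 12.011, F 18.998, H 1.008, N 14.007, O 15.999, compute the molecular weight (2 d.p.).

255.24 g/mol

First, the molecular formula is C13H12F3NO (counting implicit H from valence).
  C: 13 × 12.011 = 156.143
  F: 3 × 18.998 = 56.994
  H: 12 × 1.008 = 12.096
  N: 1 × 14.007 = 14.007
  O: 1 × 15.999 = 15.999
Sum: 13×12.011 + 3×18.998 + 12×1.008 + 1×14.007 + 1×15.999 = 255.239 → 255.24 g/mol.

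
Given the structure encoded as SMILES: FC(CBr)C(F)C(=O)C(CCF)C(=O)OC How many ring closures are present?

In SMILES, each pair of matching ring-closure digits denotes one ring-closing bond; the number of such bonds equals the number of independent rings.
Ring-closure bonds here: 0.

0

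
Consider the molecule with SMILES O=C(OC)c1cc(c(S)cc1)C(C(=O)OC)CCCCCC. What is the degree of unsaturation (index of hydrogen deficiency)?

Molecular formula: C17H24O4S.
DoU = (2C + 2 + N − H − X) / 2, where X is the halogen count and O/S are ignored.
    = (2·17 + 2 + 0 − 24 − 0) / 2 = 12 / 2 = 6.

6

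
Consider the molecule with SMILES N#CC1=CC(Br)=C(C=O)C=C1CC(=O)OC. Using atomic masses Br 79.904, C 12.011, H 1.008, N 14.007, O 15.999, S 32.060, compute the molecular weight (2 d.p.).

First, the molecular formula is C11H8BrNO3 (counting implicit H from valence).
  Br: 1 × 79.904 = 79.904
  C: 11 × 12.011 = 132.121
  H: 8 × 1.008 = 8.064
  N: 1 × 14.007 = 14.007
  O: 3 × 15.999 = 47.997
Sum: 1×79.904 + 11×12.011 + 8×1.008 + 1×14.007 + 3×15.999 = 282.093 → 282.09 g/mol.

282.09 g/mol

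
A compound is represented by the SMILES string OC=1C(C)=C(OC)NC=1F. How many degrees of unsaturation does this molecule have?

Molecular formula: C6H8FNO2.
DoU = (2C + 2 + N − H − X) / 2, where X is the halogen count and O/S are ignored.
    = (2·6 + 2 + 1 − 8 − 1) / 2 = 6 / 2 = 3.

3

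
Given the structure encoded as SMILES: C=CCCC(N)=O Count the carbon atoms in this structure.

5

Count every carbon token in the SMILES (each C, including those in ring-closure positions and inside branches).
Carbon count: 5.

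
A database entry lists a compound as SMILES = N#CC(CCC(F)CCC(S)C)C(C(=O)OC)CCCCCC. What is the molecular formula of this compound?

Walk through each heavy atom and fill implicit hydrogens from standard valence (C 4, N 3, O 2, S 2, halogen 1):
  atom 1: N, bond orders sum to 3 (valence 3) → 0 H
  atom 2: C, bond orders sum to 4 (valence 4) → 0 H
  atom 3: C, bond orders sum to 3 (valence 4) → 1 H
  atom 4: C, bond orders sum to 2 (valence 4) → 2 H
  atom 5: C, bond orders sum to 2 (valence 4) → 2 H
  atom 6: C, bond orders sum to 3 (valence 4) → 1 H
  atom 7: F (halogen, monovalent) → 0 H
  atom 8: C, bond orders sum to 2 (valence 4) → 2 H
  atom 9: C, bond orders sum to 2 (valence 4) → 2 H
  atom 10: C, bond orders sum to 3 (valence 4) → 1 H
  atom 11: S, bond orders sum to 1 (valence 2) → 1 H
  atom 12: C, bond orders sum to 1 (valence 4) → 3 H
  atom 13: C, bond orders sum to 3 (valence 4) → 1 H
  atom 14: C, bond orders sum to 4 (valence 4) → 0 H
  atom 15: O, bond orders sum to 2 (valence 2) → 0 H
  atom 16: O, bond orders sum to 2 (valence 2) → 0 H
  atom 17: C, bond orders sum to 1 (valence 4) → 3 H
  atom 18: C, bond orders sum to 2 (valence 4) → 2 H
  atom 19: C, bond orders sum to 2 (valence 4) → 2 H
  atom 20: C, bond orders sum to 2 (valence 4) → 2 H
  atom 21: C, bond orders sum to 2 (valence 4) → 2 H
  atom 22: C, bond orders sum to 2 (valence 4) → 2 H
  atom 23: C, bond orders sum to 1 (valence 4) → 3 H
Totals → C:18, H:32, F:1, N:1, O:2, S:1.
In Hill order: C18H32FNO2S.

C18H32FNO2S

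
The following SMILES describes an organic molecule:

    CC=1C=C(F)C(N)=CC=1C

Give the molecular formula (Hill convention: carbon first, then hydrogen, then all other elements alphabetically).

C8H10FN

Walk through each heavy atom and fill implicit hydrogens from standard valence (C 4, N 3, O 2, S 2, halogen 1):
  atom 1: C, bond orders sum to 1 (valence 4) → 3 H
  atom 2: C, bond orders sum to 4 (valence 4) → 0 H
  atom 3: C, bond orders sum to 3 (valence 4) → 1 H
  atom 4: C, bond orders sum to 4 (valence 4) → 0 H
  atom 5: F (halogen, monovalent) → 0 H
  atom 6: C, bond orders sum to 4 (valence 4) → 0 H
  atom 7: N, bond orders sum to 1 (valence 3) → 2 H
  atom 8: C, bond orders sum to 3 (valence 4) → 1 H
  atom 9: C, bond orders sum to 4 (valence 4) → 0 H
  atom 10: C, bond orders sum to 1 (valence 4) → 3 H
Totals → C:8, H:10, F:1, N:1.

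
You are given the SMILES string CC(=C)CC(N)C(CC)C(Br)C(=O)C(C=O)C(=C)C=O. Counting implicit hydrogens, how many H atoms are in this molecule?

Walk through each heavy atom and fill implicit hydrogens from standard valence (C 4, N 3, O 2, S 2, halogen 1):
  atom 1: C, bond orders sum to 1 (valence 4) → 3 H
  atom 2: C, bond orders sum to 4 (valence 4) → 0 H
  atom 3: C, bond orders sum to 2 (valence 4) → 2 H
  atom 4: C, bond orders sum to 2 (valence 4) → 2 H
  atom 5: C, bond orders sum to 3 (valence 4) → 1 H
  atom 6: N, bond orders sum to 1 (valence 3) → 2 H
  atom 7: C, bond orders sum to 3 (valence 4) → 1 H
  atom 8: C, bond orders sum to 2 (valence 4) → 2 H
  atom 9: C, bond orders sum to 1 (valence 4) → 3 H
  atom 10: C, bond orders sum to 3 (valence 4) → 1 H
  atom 11: Br (halogen, monovalent) → 0 H
  atom 12: C, bond orders sum to 4 (valence 4) → 0 H
  atom 13: O, bond orders sum to 2 (valence 2) → 0 H
  atom 14: C, bond orders sum to 3 (valence 4) → 1 H
  atom 15: C, bond orders sum to 3 (valence 4) → 1 H
  atom 16: O, bond orders sum to 2 (valence 2) → 0 H
  atom 17: C, bond orders sum to 4 (valence 4) → 0 H
  atom 18: C, bond orders sum to 2 (valence 4) → 2 H
  atom 19: C, bond orders sum to 3 (valence 4) → 1 H
  atom 20: O, bond orders sum to 2 (valence 2) → 0 H
Total hydrogens: 22.

22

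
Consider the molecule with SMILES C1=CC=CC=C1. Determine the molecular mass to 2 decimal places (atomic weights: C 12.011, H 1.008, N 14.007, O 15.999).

78.11 g/mol

First, the molecular formula is C6H6 (counting implicit H from valence).
  C: 6 × 12.011 = 72.066
  H: 6 × 1.008 = 6.048
Sum: 6×12.011 + 6×1.008 = 78.114 → 78.11 g/mol.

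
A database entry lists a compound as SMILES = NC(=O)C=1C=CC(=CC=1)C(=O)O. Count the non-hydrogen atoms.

Every atom symbol written in the SMILES (organic subset) is one heavy atom; implicit H are not written.
Heavy atoms by element → C:8, N:1, O:3.
Total: 12.

12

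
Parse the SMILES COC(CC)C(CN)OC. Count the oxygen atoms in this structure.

Scan the SMILES for O atoms (remember two-letter symbols like Cl and Br are single atoms).
Oxygen count: 2.

2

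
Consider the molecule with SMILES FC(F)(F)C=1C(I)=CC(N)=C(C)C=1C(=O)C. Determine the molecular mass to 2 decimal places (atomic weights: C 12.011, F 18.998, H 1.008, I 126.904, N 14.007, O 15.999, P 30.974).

First, the molecular formula is C10H9F3INO (counting implicit H from valence).
  C: 10 × 12.011 = 120.110
  F: 3 × 18.998 = 56.994
  H: 9 × 1.008 = 9.072
  I: 1 × 126.904 = 126.904
  N: 1 × 14.007 = 14.007
  O: 1 × 15.999 = 15.999
Sum: 10×12.011 + 3×18.998 + 9×1.008 + 1×126.904 + 1×14.007 + 1×15.999 = 343.086 → 343.09 g/mol.

343.09 g/mol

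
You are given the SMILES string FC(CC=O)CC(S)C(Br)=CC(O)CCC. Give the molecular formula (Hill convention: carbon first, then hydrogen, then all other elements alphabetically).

Walk through each heavy atom and fill implicit hydrogens from standard valence (C 4, N 3, O 2, S 2, halogen 1):
  atom 1: F (halogen, monovalent) → 0 H
  atom 2: C, bond orders sum to 3 (valence 4) → 1 H
  atom 3: C, bond orders sum to 2 (valence 4) → 2 H
  atom 4: C, bond orders sum to 3 (valence 4) → 1 H
  atom 5: O, bond orders sum to 2 (valence 2) → 0 H
  atom 6: C, bond orders sum to 2 (valence 4) → 2 H
  atom 7: C, bond orders sum to 3 (valence 4) → 1 H
  atom 8: S, bond orders sum to 1 (valence 2) → 1 H
  atom 9: C, bond orders sum to 4 (valence 4) → 0 H
  atom 10: Br (halogen, monovalent) → 0 H
  atom 11: C, bond orders sum to 3 (valence 4) → 1 H
  atom 12: C, bond orders sum to 3 (valence 4) → 1 H
  atom 13: O, bond orders sum to 1 (valence 2) → 1 H
  atom 14: C, bond orders sum to 2 (valence 4) → 2 H
  atom 15: C, bond orders sum to 2 (valence 4) → 2 H
  atom 16: C, bond orders sum to 1 (valence 4) → 3 H
Totals → C:11, H:18, Br:1, F:1, O:2, S:1.

C11H18BrFO2S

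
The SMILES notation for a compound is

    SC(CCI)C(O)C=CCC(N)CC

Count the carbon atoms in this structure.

10

Count every carbon token in the SMILES (each C, including those in ring-closure positions and inside branches).
Carbon count: 10.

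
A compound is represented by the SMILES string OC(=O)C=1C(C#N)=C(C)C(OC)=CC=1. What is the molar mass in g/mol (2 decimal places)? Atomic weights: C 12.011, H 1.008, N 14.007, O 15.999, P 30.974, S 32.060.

191.19 g/mol

First, the molecular formula is C10H9NO3 (counting implicit H from valence).
  C: 10 × 12.011 = 120.110
  H: 9 × 1.008 = 9.072
  N: 1 × 14.007 = 14.007
  O: 3 × 15.999 = 47.997
Sum: 10×12.011 + 9×1.008 + 1×14.007 + 3×15.999 = 191.186 → 191.19 g/mol.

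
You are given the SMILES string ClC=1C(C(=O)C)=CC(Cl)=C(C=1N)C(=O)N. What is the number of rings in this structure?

In SMILES, each pair of matching ring-closure digits denotes one ring-closing bond; the number of such bonds equals the number of independent rings.
Ring-closure bonds here: 1.

1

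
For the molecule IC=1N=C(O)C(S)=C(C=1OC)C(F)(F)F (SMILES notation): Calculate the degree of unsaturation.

Molecular formula: C7H5F3INO2S.
DoU = (2C + 2 + N − H − X) / 2, where X is the halogen count and O/S are ignored.
    = (2·7 + 2 + 1 − 5 − 4) / 2 = 8 / 2 = 4.

4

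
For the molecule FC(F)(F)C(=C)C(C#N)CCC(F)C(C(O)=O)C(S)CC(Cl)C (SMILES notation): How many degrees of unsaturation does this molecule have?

Degree of unsaturation = (number of rings) + (number of π bonds).
Ring closures in the SMILES: 0.
π bonds: 2 double bonds (each 1 DoU), 1 triple bond (each 2 DoU) → 4 DoU from unsaturation.
Total DoU = 0 + 4 = 4.

4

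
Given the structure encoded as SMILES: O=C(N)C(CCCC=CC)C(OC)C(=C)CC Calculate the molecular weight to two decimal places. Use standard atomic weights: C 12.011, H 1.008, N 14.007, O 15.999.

239.36 g/mol

First, the molecular formula is C14H25NO2 (counting implicit H from valence).
  C: 14 × 12.011 = 168.154
  H: 25 × 1.008 = 25.200
  N: 1 × 14.007 = 14.007
  O: 2 × 15.999 = 31.998
Sum: 14×12.011 + 25×1.008 + 1×14.007 + 2×15.999 = 239.359 → 239.36 g/mol.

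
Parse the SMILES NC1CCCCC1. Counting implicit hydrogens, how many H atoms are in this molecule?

13

Walk through each heavy atom and fill implicit hydrogens from standard valence (C 4, N 3, O 2, S 2, halogen 1):
  atom 1: N, bond orders sum to 1 (valence 3) → 2 H
  atom 2: C, bond orders sum to 3 (valence 4) → 1 H
  atom 3: C, bond orders sum to 2 (valence 4) → 2 H
  atom 4: C, bond orders sum to 2 (valence 4) → 2 H
  atom 5: C, bond orders sum to 2 (valence 4) → 2 H
  atom 6: C, bond orders sum to 2 (valence 4) → 2 H
  atom 7: C, bond orders sum to 2 (valence 4) → 2 H
Total hydrogens: 13.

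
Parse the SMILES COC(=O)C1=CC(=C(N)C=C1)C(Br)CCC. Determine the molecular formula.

Walk through each heavy atom and fill implicit hydrogens from standard valence (C 4, N 3, O 2, S 2, halogen 1):
  atom 1: C, bond orders sum to 1 (valence 4) → 3 H
  atom 2: O, bond orders sum to 2 (valence 2) → 0 H
  atom 3: C, bond orders sum to 4 (valence 4) → 0 H
  atom 4: O, bond orders sum to 2 (valence 2) → 0 H
  atom 5: C, bond orders sum to 4 (valence 4) → 0 H
  atom 6: C, bond orders sum to 3 (valence 4) → 1 H
  atom 7: C, bond orders sum to 4 (valence 4) → 0 H
  atom 8: C, bond orders sum to 4 (valence 4) → 0 H
  atom 9: N, bond orders sum to 1 (valence 3) → 2 H
  atom 10: C, bond orders sum to 3 (valence 4) → 1 H
  atom 11: C, bond orders sum to 3 (valence 4) → 1 H
  atom 12: C, bond orders sum to 3 (valence 4) → 1 H
  atom 13: Br (halogen, monovalent) → 0 H
  atom 14: C, bond orders sum to 2 (valence 4) → 2 H
  atom 15: C, bond orders sum to 2 (valence 4) → 2 H
  atom 16: C, bond orders sum to 1 (valence 4) → 3 H
Totals → C:12, H:16, Br:1, N:1, O:2.

C12H16BrNO2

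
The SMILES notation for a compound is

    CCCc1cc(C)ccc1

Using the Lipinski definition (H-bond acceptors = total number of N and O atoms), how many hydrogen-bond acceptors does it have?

0

N atoms: 0; O atoms: 0.
Lipinski HBA = 0 + 0 = 0.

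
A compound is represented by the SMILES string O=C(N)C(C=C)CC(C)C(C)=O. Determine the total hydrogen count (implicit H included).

15

Walk through each heavy atom and fill implicit hydrogens from standard valence (C 4, N 3, O 2, S 2, halogen 1):
  atom 1: O, bond orders sum to 2 (valence 2) → 0 H
  atom 2: C, bond orders sum to 4 (valence 4) → 0 H
  atom 3: N, bond orders sum to 1 (valence 3) → 2 H
  atom 4: C, bond orders sum to 3 (valence 4) → 1 H
  atom 5: C, bond orders sum to 3 (valence 4) → 1 H
  atom 6: C, bond orders sum to 2 (valence 4) → 2 H
  atom 7: C, bond orders sum to 2 (valence 4) → 2 H
  atom 8: C, bond orders sum to 3 (valence 4) → 1 H
  atom 9: C, bond orders sum to 1 (valence 4) → 3 H
  atom 10: C, bond orders sum to 4 (valence 4) → 0 H
  atom 11: C, bond orders sum to 1 (valence 4) → 3 H
  atom 12: O, bond orders sum to 2 (valence 2) → 0 H
Total hydrogens: 15.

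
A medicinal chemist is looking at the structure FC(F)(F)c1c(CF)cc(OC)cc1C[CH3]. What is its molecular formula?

Walk through each heavy atom and fill implicit hydrogens from standard valence (C 4, N 3, O 2, S 2, halogen 1); for lowercase aromatic atoms, an aromatic c carries 1 H when it has two neighbours and 0 H with three, and aromatic n carries 0 H:
  atom 1: F (halogen, monovalent) → 0 H
  atom 2: C, bond orders sum to 4 (valence 4) → 0 H
  atom 3: F (halogen, monovalent) → 0 H
  atom 4: F (halogen, monovalent) → 0 H
  atom 5: aromatic c, 3 neighbours → 0 H
  atom 6: aromatic c, 3 neighbours → 0 H
  atom 7: C, bond orders sum to 2 (valence 4) → 2 H
  atom 8: F (halogen, monovalent) → 0 H
  atom 9: aromatic c, 2 neighbours → 1 H
  atom 10: aromatic c, 3 neighbours → 0 H
  atom 11: O, bond orders sum to 2 (valence 2) → 0 H
  atom 12: C, bond orders sum to 1 (valence 4) → 3 H
  atom 13: aromatic c, 2 neighbours → 1 H
  atom 14: aromatic c, 3 neighbours → 0 H
  atom 15: C, bond orders sum to 2 (valence 4) → 2 H
  atom 16: C with explicit H count 3
Totals → C:11, H:12, F:4, O:1.

C11H12F4O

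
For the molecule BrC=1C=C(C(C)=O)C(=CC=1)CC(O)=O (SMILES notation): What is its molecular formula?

Walk through each heavy atom and fill implicit hydrogens from standard valence (C 4, N 3, O 2, S 2, halogen 1):
  atom 1: Br (halogen, monovalent) → 0 H
  atom 2: C, bond orders sum to 4 (valence 4) → 0 H
  atom 3: C, bond orders sum to 3 (valence 4) → 1 H
  atom 4: C, bond orders sum to 4 (valence 4) → 0 H
  atom 5: C, bond orders sum to 4 (valence 4) → 0 H
  atom 6: C, bond orders sum to 1 (valence 4) → 3 H
  atom 7: O, bond orders sum to 2 (valence 2) → 0 H
  atom 8: C, bond orders sum to 4 (valence 4) → 0 H
  atom 9: C, bond orders sum to 3 (valence 4) → 1 H
  atom 10: C, bond orders sum to 3 (valence 4) → 1 H
  atom 11: C, bond orders sum to 2 (valence 4) → 2 H
  atom 12: C, bond orders sum to 4 (valence 4) → 0 H
  atom 13: O, bond orders sum to 1 (valence 2) → 1 H
  atom 14: O, bond orders sum to 2 (valence 2) → 0 H
Totals → C:10, H:9, Br:1, O:3.

C10H9BrO3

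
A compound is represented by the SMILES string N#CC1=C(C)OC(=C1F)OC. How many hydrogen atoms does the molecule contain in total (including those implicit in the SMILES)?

6

Walk through each heavy atom and fill implicit hydrogens from standard valence (C 4, N 3, O 2, S 2, halogen 1):
  atom 1: N, bond orders sum to 3 (valence 3) → 0 H
  atom 2: C, bond orders sum to 4 (valence 4) → 0 H
  atom 3: C, bond orders sum to 4 (valence 4) → 0 H
  atom 4: C, bond orders sum to 4 (valence 4) → 0 H
  atom 5: C, bond orders sum to 1 (valence 4) → 3 H
  atom 6: O, bond orders sum to 2 (valence 2) → 0 H
  atom 7: C, bond orders sum to 4 (valence 4) → 0 H
  atom 8: C, bond orders sum to 4 (valence 4) → 0 H
  atom 9: F (halogen, monovalent) → 0 H
  atom 10: O, bond orders sum to 2 (valence 2) → 0 H
  atom 11: C, bond orders sum to 1 (valence 4) → 3 H
Total hydrogens: 6.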